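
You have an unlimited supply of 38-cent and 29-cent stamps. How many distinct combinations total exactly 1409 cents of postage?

Need nonnegative integers with 38j + 29k = 1409.
gcd(38, 29) = 1, and 38·(13) + 29·(-17) = 1.
So (j₀, k₀) = (18317, -23953); general j = 18317 + 29t, k = -23953 - 38t.
j ≥ 0 ⇒ t ≥ -631; k ≥ 0 ⇒ t ≤ -631. That's 1 value of t.

1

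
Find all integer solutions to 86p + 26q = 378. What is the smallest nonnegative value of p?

5

gcd(86, 26) = 2.
2 divides 378, so solutions exist.
By Bézout, 86·(-3) + 26·(10) = 2.
Scale by 378/2 = 189: (p₀, q₀) = (-567, 1890).
General solution: p = -567 + 13t, q = 1890 - 43t for integer t.
p ≥ 0: smallest is -567 mod 13 = 5 (at t = 44), with q = -2.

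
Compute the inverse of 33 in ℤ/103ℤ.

gcd(103, 33):
  103 = 3·33 + 4
  33 = 8·4 + 1
  4 = 4·1
so gcd(103, 33) = 1.
Back-substitute for Bézout coefficients:
  1 = 33 - 8·4
  ... = 33·(25) + 103·(-8)
So 33·25 ≡ 1 (mod 103), and 25 mod 103 = 25.

25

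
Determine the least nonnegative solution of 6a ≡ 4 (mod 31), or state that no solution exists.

11

gcd(31, 6) = 1  (31 = 5×6 + 1, 6 = 6×1).
1 divides 4, so solutions exist.
Back-substituting, 6×(-5) + 31×(1) = 1.
So 6×(-5) ≡ 1 (mod 31); multiply by 4: a ≡ -20 (mod 31).
Smallest nonnegative: a = -20 mod 31 = 11.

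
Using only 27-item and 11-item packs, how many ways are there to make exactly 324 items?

2

Need nonnegative integers with 27j + 11k = 324.
gcd(27, 11) = 1, and 27·(-2) + 11·(5) = 1.
So (j₀, k₀) = (-648, 1620); general j = -648 + 11t, k = 1620 - 27t.
j ≥ 0 ⇒ t ≥ 59; k ≥ 0 ⇒ t ≤ 60. That's 2 values of t.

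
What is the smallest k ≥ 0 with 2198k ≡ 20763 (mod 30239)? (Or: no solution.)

gcd(30239, 2198):
  30239 = 13·2198 + 1665
  2198 = 1·1665 + 533
  1665 = 3·533 + 66
  533 = 8·66 + 5
  66 = 13·5 + 1
  5 = 5·1
so gcd(30239, 2198) = 1.
1 divides 20763, so solutions exist.
Back-substitute for Bézout coefficients:
  1 = 66 - 13·5
  ... = 2198·(-5957) + 30239·(433)
So 2198·(-5957) ≡ 1 (mod 30239); multiply by 20763: k ≡ -123685191 (mod 30239).
Smallest nonnegative: k = -123685191 mod 30239 = 22558.

22558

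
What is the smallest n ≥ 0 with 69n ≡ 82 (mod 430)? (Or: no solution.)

gcd(430, 69) = 1  (430 = 6·69 + 16, 69 = 4·16 + 5, 16 = 3·5 + 1, 5 = 5·1).
1 divides 82, so solutions exist.
Back-substituting, 69·(-81) + 430·(13) = 1.
So 69·(-81) ≡ 1 (mod 430); multiply by 82: n ≡ -6642 (mod 430).
Smallest nonnegative: n = -6642 mod 430 = 238.

238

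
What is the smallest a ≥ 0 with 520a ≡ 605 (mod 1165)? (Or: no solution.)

gcd(1165, 520):
  1165 = 2×520 + 125
  520 = 4×125 + 20
  125 = 6×20 + 5
  20 = 4×5
so gcd(1165, 520) = 5.
5 divides 605, so solutions exist.
Back-substitute for Bézout coefficients:
  5 = 125 - 6×20
  ... = 520×(-56) + 1165×(25)
So 520×(-56) ≡ 5 (mod 1165); multiply by 121: a ≡ -6776 (mod 233).
Smallest nonnegative: a = -6776 mod 233 = 214.

214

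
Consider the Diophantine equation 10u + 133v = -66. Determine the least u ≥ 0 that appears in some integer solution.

gcd(133, 10):
  133 = 13·10 + 3
  10 = 3·3 + 1
  3 = 3·1
so gcd(133, 10) = 1.
1 divides -66, so solutions exist.
Back-substitute for Bézout coefficients:
  1 = 10 - 3·3
  ... = 10·(40) + 133·(-3)
Scale by -66/1 = -66: (u₀, v₀) = (-2640, 198).
General solution: u = -2640 + 133t, v = 198 - 10t for integer t.
u ≥ 0: smallest is -2640 mod 133 = 20 (at t = 20), with v = -2.

20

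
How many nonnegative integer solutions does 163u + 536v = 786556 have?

gcd(536, 163) = 1  (536 = 3×163 + 47, 163 = 3×47 + 22, 47 = 2×22 + 3, 22 = 7×3 + 1, 3 = 3×1).
Back-substituting, 163×(171) + 536×(-52) = 1.
Scale by 786556: one solution is (134501076, -40900912). Reduce u mod 536: (452, 1330).
General: u = 452 + 536t, v = 1330 - 163t.
u ≥ 0 ⇒ t ≥ 0; v ≥ 0 ⇒ t ≤ 8. So t ∈ [0, 8]: 9 solutions.

9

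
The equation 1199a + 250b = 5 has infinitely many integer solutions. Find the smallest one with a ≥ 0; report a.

245

gcd(1199, 250) = 1.
1 divides 5, so solutions exist.
By Bézout, 1199*(49) + 250*(-235) = 1.
Scale by 5/1 = 5: (a₀, b₀) = (245, -1175).
General solution: a = 245 + 250t, b = -1175 - 1199t for integer t.
a ≥ 0: smallest is 245 mod 250 = 245 (at t = 0), with b = -1175.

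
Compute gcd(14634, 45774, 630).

gcd(45774, 14634) = 18  (45774 = 3*14634 + 1872, 14634 = 7*1872 + 1530, 1872 = 1*1530 + 342, 1530 = 4*342 + 162, 342 = 2*162 + 18, 162 = 9*18).
gcd(18, 630) = 18.

18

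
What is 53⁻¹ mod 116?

gcd(116, 53) = 1  (116 = 2*53 + 10, 53 = 5*10 + 3, 10 = 3*3 + 1, 3 = 3*1).
Back-substituting, 53*(-35) + 116*(16) = 1.
So 53*-35 ≡ 1 (mod 116), and -35 mod 116 = 81.

81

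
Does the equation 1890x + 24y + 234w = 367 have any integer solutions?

no

gcd(1890, 24):
  1890 = 78*24 + 18
  24 = 1*18 + 6
  18 = 3*6
so gcd(1890, 24) = 6.
gcd(6, 234) = 6.
6 does not divide 367 (remainder 1), so no integer solutions.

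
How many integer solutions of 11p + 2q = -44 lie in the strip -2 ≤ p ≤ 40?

gcd(11, 2):
  11 = 5*2 + 1
  2 = 2*1
so gcd(11, 2) = 1.
Back-substitute for Bézout coefficients:
  1 = 11 - 5*2
  ... = 11*(1) + 2*(-5)
Scale by -44: particular solution (-44, 220); reduce p mod 2: (0, -22).
General solution: p = 0 + 2t, q = -22 - 11t for integer t.
-2 ≤ 0 + 2t ≤ 40 gives t ∈ [-1, 20], which is 22 values.

22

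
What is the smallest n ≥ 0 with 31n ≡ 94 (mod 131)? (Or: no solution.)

gcd(131, 31) = 1  (131 = 4·31 + 7, 31 = 4·7 + 3, 7 = 2·3 + 1, 3 = 3·1).
1 divides 94, so solutions exist.
Back-substituting, 31·(-38) + 131·(9) = 1.
So 31·(-38) ≡ 1 (mod 131); multiply by 94: n ≡ -3572 (mod 131).
Smallest nonnegative: n = -3572 mod 131 = 96.

96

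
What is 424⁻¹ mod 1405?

169

gcd(1405, 424):
  1405 = 3·424 + 133
  424 = 3·133 + 25
  133 = 5·25 + 8
  25 = 3·8 + 1
  8 = 8·1
so gcd(1405, 424) = 1.
Back-substitute for Bézout coefficients:
  1 = 25 - 3·8
  ... = 424·(169) + 1405·(-51)
So 424·169 ≡ 1 (mod 1405), and 169 mod 1405 = 169.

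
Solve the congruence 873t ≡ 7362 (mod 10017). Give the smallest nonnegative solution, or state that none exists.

gcd(10017, 873) = 9.
9 divides 7362, so solutions exist.
By Bézout, 873*(-218) + 10017*(19) = 9.
So 873*(-218) ≡ 9 (mod 10017); multiply by 818: t ≡ -178324 (mod 1113).
Smallest nonnegative: t = -178324 mod 1113 = 869.

869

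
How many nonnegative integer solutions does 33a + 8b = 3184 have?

13

gcd(33, 8) = 1  (33 = 4*8 + 1, 8 = 8*1).
Back-substituting, 33*(1) + 8*(-4) = 1.
Scale by 3184: one solution is (3184, -12736). Reduce a mod 8: (0, 398).
General: a = 0 + 8t, b = 398 - 33t.
a ≥ 0 ⇒ t ≥ 0; b ≥ 0 ⇒ t ≤ 12. So t ∈ [0, 12]: 13 solutions.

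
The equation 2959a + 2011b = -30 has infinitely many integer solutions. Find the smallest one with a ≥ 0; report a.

700

gcd(2959, 2011) = 1  (2959 = 1×2011 + 948, 2011 = 2×948 + 115, 948 = 8×115 + 28, 115 = 4×28 + 3, 28 = 9×3 + 1, 3 = 3×1).
1 divides -30, so solutions exist.
Back-substituting, 2959×(647) + 2011×(-952) = 1.
Scale by -30/1 = -30: (a₀, b₀) = (-19410, 28560).
General solution: a = -19410 + 2011t, b = 28560 - 2959t for integer t.
a ≥ 0: smallest is -19410 mod 2011 = 700 (at t = 10), with b = -1030.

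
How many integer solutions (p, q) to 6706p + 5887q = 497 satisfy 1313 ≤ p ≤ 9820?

gcd(6706, 5887) = 7  (6706 = 1·5887 + 819, 5887 = 7·819 + 154, 819 = 5·154 + 49, 154 = 3·49 + 7, 49 = 7·7).
Back-substituting, 6706·(-115) + 5887·(131) = 7.
Scale by 71: particular solution (-8165, 9301); reduce p mod 841: (245, -279).
General solution: p = 245 + 841t, q = -279 - 958t for integer t.
1313 ≤ 245 + 841t ≤ 9820 gives t ∈ [2, 11], which is 10 values.

10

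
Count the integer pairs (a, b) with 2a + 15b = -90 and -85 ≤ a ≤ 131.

gcd(15, 2) = 1  (15 = 7*2 + 1, 2 = 2*1).
Back-substituting, 2*(-7) + 15*(1) = 1.
Scale by -90: particular solution (630, -90); reduce a mod 15: (0, -6).
General solution: a = 0 + 15t, b = -6 - 2t for integer t.
-85 ≤ 0 + 15t ≤ 131 gives t ∈ [-5, 8], which is 14 values.

14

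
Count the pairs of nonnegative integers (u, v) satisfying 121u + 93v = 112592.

10

gcd(121, 93) = 1  (121 = 1×93 + 28, 93 = 3×28 + 9, 28 = 3×9 + 1, 9 = 9×1).
Back-substituting, 121×(10) + 93×(-13) = 1.
Scale by 112592: one solution is (1125920, -1463696). Reduce u mod 93: (62, 1130).
General: u = 62 + 93t, v = 1130 - 121t.
u ≥ 0 ⇒ t ≥ 0; v ≥ 0 ⇒ t ≤ 9. So t ∈ [0, 9]: 10 solutions.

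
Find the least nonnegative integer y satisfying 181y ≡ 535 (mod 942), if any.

55

gcd(942, 181) = 1.
1 divides 535, so solutions exist.
By Bézout, 181·(229) + 942·(-44) = 1.
So 181·(229) ≡ 1 (mod 942); multiply by 535: y ≡ 122515 (mod 942).
Smallest nonnegative: y = 122515 mod 942 = 55.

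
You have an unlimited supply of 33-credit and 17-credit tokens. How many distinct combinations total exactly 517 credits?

1

Need nonnegative integers with 33j + 17k = 517.
gcd(33, 17) = 1, and 33·(-1) + 17·(2) = 1.
So (j₀, k₀) = (-517, 1034); general j = -517 + 17t, k = 1034 - 33t.
j ≥ 0 ⇒ t ≥ 31; k ≥ 0 ⇒ t ≤ 31. That's 1 value of t.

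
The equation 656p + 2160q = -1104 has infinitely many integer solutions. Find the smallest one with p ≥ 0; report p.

gcd(2160, 656) = 16.
16 divides -1104, so solutions exist.
By Bézout, 656·(56) + 2160·(-17) = 16.
Scale by -1104/16 = -69: (p₀, q₀) = (-3864, 1173).
General solution: p = -3864 + 135t, q = 1173 - 41t for integer t.
p ≥ 0: smallest is -3864 mod 135 = 51 (at t = 29), with q = -16.

51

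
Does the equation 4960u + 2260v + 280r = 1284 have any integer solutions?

no

gcd(4960, 2260):
  4960 = 2×2260 + 440
  2260 = 5×440 + 60
  440 = 7×60 + 20
  60 = 3×20
so gcd(4960, 2260) = 20.
gcd(20, 280) = 20.
20 does not divide 1284 (remainder 4), so no integer solutions.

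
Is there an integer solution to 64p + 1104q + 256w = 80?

yes

gcd(1104, 64) = 16  (1104 = 17×64 + 16, 64 = 4×16).
gcd(16, 256) = 16.
16 divides 80, so integer solutions exist.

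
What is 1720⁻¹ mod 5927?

3091

gcd(5927, 1720) = 1.
By Bézout, 1720×(-2836) + 5927×(823) = 1.
So 1720×-2836 ≡ 1 (mod 5927), and -2836 mod 5927 = 3091.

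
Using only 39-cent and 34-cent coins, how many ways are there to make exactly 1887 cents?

1

Need nonnegative integers with 39j + 34k = 1887.
gcd(39, 34) = 1, and 39·(7) + 34·(-8) = 1.
So (j₀, k₀) = (13209, -15096); general j = 13209 + 34t, k = -15096 - 39t.
j ≥ 0 ⇒ t ≥ -388; k ≥ 0 ⇒ t ≤ -388. That's 1 value of t.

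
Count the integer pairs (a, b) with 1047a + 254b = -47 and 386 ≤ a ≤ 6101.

gcd(1047, 254):
  1047 = 4*254 + 31
  254 = 8*31 + 6
  31 = 5*6 + 1
  6 = 6*1
so gcd(1047, 254) = 1.
Back-substitute for Bézout coefficients:
  1 = 31 - 5*6
  ... = 1047*(41) + 254*(-169)
Scale by -47: particular solution (-1927, 7943); reduce a mod 254: (105, -433).
General solution: a = 105 + 254t, b = -433 - 1047t for integer t.
386 ≤ 105 + 254t ≤ 6101 gives t ∈ [2, 23], which is 22 values.

22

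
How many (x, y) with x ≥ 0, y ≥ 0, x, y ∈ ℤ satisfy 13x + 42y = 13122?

gcd(42, 13) = 1.
By Bézout, 13·(13) + 42·(-4) = 1.
One solution: (24, 305).
General: x = 24 + 42t, y = 305 - 13t.
x ≥ 0 ⇒ t ≥ 0; y ≥ 0 ⇒ t ≤ 23. So t ∈ [0, 23]: 24 solutions.

24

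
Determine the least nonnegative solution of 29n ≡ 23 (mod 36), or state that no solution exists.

7

gcd(36, 29):
  36 = 1*29 + 7
  29 = 4*7 + 1
  7 = 7*1
so gcd(36, 29) = 1.
1 divides 23, so solutions exist.
Back-substitute for Bézout coefficients:
  1 = 29 - 4*7
  ... = 29*(5) + 36*(-4)
So 29*(5) ≡ 1 (mod 36); multiply by 23: n ≡ 115 (mod 36).
Smallest nonnegative: n = 115 mod 36 = 7.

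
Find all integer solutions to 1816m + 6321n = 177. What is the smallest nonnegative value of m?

gcd(6321, 1816):
  6321 = 3×1816 + 873
  1816 = 2×873 + 70
  873 = 12×70 + 33
  70 = 2×33 + 4
  33 = 8×4 + 1
  4 = 4×1
so gcd(6321, 1816) = 1.
1 divides 177, so solutions exist.
Back-substitute for Bézout coefficients:
  1 = 33 - 8×4
  ... = 1816×(-1535) + 6321×(441)
Scale by 177/1 = 177: (m₀, n₀) = (-271695, 78057).
General solution: m = -271695 + 6321t, n = 78057 - 1816t for integer t.
m ≥ 0: smallest is -271695 mod 6321 = 108 (at t = 43), with n = -31.

108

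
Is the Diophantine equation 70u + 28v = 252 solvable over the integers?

yes

gcd(70, 28) = 14  (70 = 2·28 + 14, 28 = 2·14).
14 divides 252, so integer solutions exist.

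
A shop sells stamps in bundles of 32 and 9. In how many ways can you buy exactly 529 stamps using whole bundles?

2

Need nonnegative integers with 32j + 9k = 529.
gcd(32, 9) = 1, and 32·(2) + 9·(-7) = 1.
So (j₀, k₀) = (1058, -3703); general j = 1058 + 9t, k = -3703 - 32t.
j ≥ 0 ⇒ t ≥ -117; k ≥ 0 ⇒ t ≤ -116. That's 2 values of t.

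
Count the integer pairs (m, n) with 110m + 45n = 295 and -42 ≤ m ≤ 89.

gcd(110, 45) = 5  (110 = 2*45 + 20, 45 = 2*20 + 5, 20 = 4*5).
Back-substituting, 110*(-2) + 45*(5) = 5.
Scale by 59: particular solution (-118, 295); reduce m mod 9: (8, -13).
General solution: m = 8 + 9t, n = -13 - 22t for integer t.
-42 ≤ 8 + 9t ≤ 89 gives t ∈ [-5, 9], which is 15 values.

15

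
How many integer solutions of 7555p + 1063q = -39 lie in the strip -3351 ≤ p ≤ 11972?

gcd(7555, 1063) = 1  (7555 = 7·1063 + 114, 1063 = 9·114 + 37, 114 = 3·37 + 3, 37 = 12·3 + 1, 3 = 3·1).
Back-substituting, 7555·(-345) + 1063·(2452) = 1.
Scale by -39: particular solution (13455, -95628); reduce p mod 1063: (699, -4968).
General solution: p = 699 + 1063t, q = -4968 - 7555t for integer t.
-3351 ≤ 699 + 1063t ≤ 11972 gives t ∈ [-3, 10], which is 14 values.

14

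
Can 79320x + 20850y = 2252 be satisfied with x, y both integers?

no

gcd(79320, 20850) = 30.
30 does not divide 2252 (remainder 2), so no integer solutions.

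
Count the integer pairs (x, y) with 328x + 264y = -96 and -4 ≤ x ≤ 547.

17

gcd(328, 264):
  328 = 1·264 + 64
  264 = 4·64 + 8
  64 = 8·8
so gcd(328, 264) = 8.
Back-substitute for Bézout coefficients:
  8 = 264 - 4·64
  ... = 328·(-4) + 264·(5)
Scale by -12: particular solution (48, -60); reduce x mod 33: (15, -19).
General solution: x = 15 + 33t, y = -19 - 41t for integer t.
-4 ≤ 15 + 33t ≤ 547 gives t ∈ [0, 16], which is 17 values.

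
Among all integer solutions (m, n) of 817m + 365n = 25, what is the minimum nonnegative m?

80

gcd(817, 365) = 1  (817 = 2*365 + 87, 365 = 4*87 + 17, 87 = 5*17 + 2, 17 = 8*2 + 1, 2 = 2*1).
1 divides 25, so solutions exist.
Back-substituting, 817*(-172) + 365*(385) = 1.
Scale by 25/1 = 25: (m₀, n₀) = (-4300, 9625).
General solution: m = -4300 + 365t, n = 9625 - 817t for integer t.
m ≥ 0: smallest is -4300 mod 365 = 80 (at t = 12), with n = -179.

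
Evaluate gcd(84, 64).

4

gcd(84, 64) = 4  (84 = 1*64 + 20, 64 = 3*20 + 4, 20 = 5*4).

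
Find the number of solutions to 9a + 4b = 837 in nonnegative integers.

24

gcd(9, 4):
  9 = 2·4 + 1
  4 = 4·1
so gcd(9, 4) = 1.
Back-substitute for Bézout coefficients:
  1 = 9 - 2·4
  ... = 9·(1) + 4·(-2)
Scale by 837: one solution is (837, -1674). Reduce a mod 4: (1, 207).
General: a = 1 + 4t, b = 207 - 9t.
a ≥ 0 ⇒ t ≥ 0; b ≥ 0 ⇒ t ≤ 23. So t ∈ [0, 23]: 24 solutions.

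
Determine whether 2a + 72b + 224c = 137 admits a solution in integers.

gcd(72, 2):
  72 = 36*2
so gcd(72, 2) = 2.
gcd(2, 224) = 2.
2 does not divide 137 (remainder 1), so no integer solutions.

no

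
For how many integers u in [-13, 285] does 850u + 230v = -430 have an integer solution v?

13

gcd(850, 230) = 10  (850 = 3×230 + 160, 230 = 1×160 + 70, 160 = 2×70 + 20, 70 = 3×20 + 10, 20 = 2×10).
Back-substituting, 850×(-10) + 230×(37) = 10.
Scale by -43: particular solution (430, -1591); reduce u mod 23: (16, -61).
General solution: u = 16 + 23t, v = -61 - 85t for integer t.
-13 ≤ 16 + 23t ≤ 285 gives t ∈ [-1, 11], which is 13 values.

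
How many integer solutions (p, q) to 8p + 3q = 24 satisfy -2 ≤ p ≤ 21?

8

gcd(8, 3) = 1.
By Bézout, 8×(-1) + 3×(3) = 1.
Particular solution: (0, 8).
General solution: p = 0 + 3t, q = 8 - 8t for integer t.
-2 ≤ 0 + 3t ≤ 21 gives t ∈ [0, 7], which is 8 values.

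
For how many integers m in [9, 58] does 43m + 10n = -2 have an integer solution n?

gcd(43, 10):
  43 = 4·10 + 3
  10 = 3·3 + 1
  3 = 3·1
so gcd(43, 10) = 1.
Back-substitute for Bézout coefficients:
  1 = 10 - 3·3
  ... = 43·(-3) + 10·(13)
Scale by -2: particular solution (6, -26); reduce m mod 10: (6, -26).
General solution: m = 6 + 10t, n = -26 - 43t for integer t.
9 ≤ 6 + 10t ≤ 58 gives t ∈ [1, 5], which is 5 values.

5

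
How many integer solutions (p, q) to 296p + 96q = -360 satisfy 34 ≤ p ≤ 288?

21

gcd(296, 96) = 8  (296 = 3×96 + 8, 96 = 12×8).
Back-substituting, 296×(1) + 96×(-3) = 8.
Scale by -45: particular solution (-45, 135); reduce p mod 12: (3, -13).
General solution: p = 3 + 12t, q = -13 - 37t for integer t.
34 ≤ 3 + 12t ≤ 288 gives t ∈ [3, 23], which is 21 values.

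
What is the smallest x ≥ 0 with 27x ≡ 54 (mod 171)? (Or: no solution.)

2

gcd(171, 27):
  171 = 6·27 + 9
  27 = 3·9
so gcd(171, 27) = 9.
9 divides 54, so solutions exist.
Back-substitute for Bézout coefficients:
  9 = 171 - 6·27
  ... = 27·(-6) + 171·(1)
So 27·(-6) ≡ 9 (mod 171); multiply by 6: x ≡ -36 (mod 19).
Smallest nonnegative: x = -36 mod 19 = 2.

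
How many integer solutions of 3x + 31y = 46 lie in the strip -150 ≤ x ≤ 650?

26

gcd(31, 3) = 1.
By Bézout, 3×(-10) + 31×(1) = 1.
Particular solution: (5, 1).
General solution: x = 5 + 31t, y = 1 - 3t for integer t.
-150 ≤ 5 + 31t ≤ 650 gives t ∈ [-5, 20], which is 26 values.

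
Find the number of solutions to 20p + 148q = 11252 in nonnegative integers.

15

gcd(148, 20) = 4  (148 = 7*20 + 8, 20 = 2*8 + 4, 8 = 2*4).
Back-substituting, 20*(15) + 148*(-2) = 4.
Scale by 2813: one solution is (42195, -5626). Reduce p mod 37: (15, 74).
General: p = 15 + 37t, q = 74 - 5t.
p ≥ 0 ⇒ t ≥ 0; q ≥ 0 ⇒ t ≤ 14. So t ∈ [0, 14]: 15 solutions.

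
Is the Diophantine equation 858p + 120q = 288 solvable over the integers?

gcd(858, 120):
  858 = 7*120 + 18
  120 = 6*18 + 12
  18 = 1*12 + 6
  12 = 2*6
so gcd(858, 120) = 6.
6 divides 288, so integer solutions exist.

yes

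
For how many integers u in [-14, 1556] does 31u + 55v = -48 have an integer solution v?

29

gcd(55, 31):
  55 = 1·31 + 24
  31 = 1·24 + 7
  24 = 3·7 + 3
  7 = 2·3 + 1
  3 = 3·1
so gcd(55, 31) = 1.
Back-substitute for Bézout coefficients:
  1 = 7 - 2·3
  ... = 31·(16) + 55·(-9)
Scale by -48: particular solution (-768, 432); reduce u mod 55: (2, -2).
General solution: u = 2 + 55t, v = -2 - 31t for integer t.
-14 ≤ 2 + 55t ≤ 1556 gives t ∈ [0, 28], which is 29 values.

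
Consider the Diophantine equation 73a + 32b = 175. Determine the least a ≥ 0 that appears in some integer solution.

gcd(73, 32):
  73 = 2×32 + 9
  32 = 3×9 + 5
  9 = 1×5 + 4
  5 = 1×4 + 1
  4 = 4×1
so gcd(73, 32) = 1.
1 divides 175, so solutions exist.
Back-substitute for Bézout coefficients:
  1 = 5 - 1×4
  ... = 73×(-7) + 32×(16)
Scale by 175/1 = 175: (a₀, b₀) = (-1225, 2800).
General solution: a = -1225 + 32t, b = 2800 - 73t for integer t.
a ≥ 0: smallest is -1225 mod 32 = 23 (at t = 39), with b = -47.

23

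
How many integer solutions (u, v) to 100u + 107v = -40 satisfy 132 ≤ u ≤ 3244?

29

gcd(107, 100):
  107 = 1*100 + 7
  100 = 14*7 + 2
  7 = 3*2 + 1
  2 = 2*1
so gcd(107, 100) = 1.
Back-substitute for Bézout coefficients:
  1 = 7 - 3*2
  ... = 100*(-46) + 107*(43)
Scale by -40: particular solution (1840, -1720); reduce u mod 107: (21, -20).
General solution: u = 21 + 107t, v = -20 - 100t for integer t.
132 ≤ 21 + 107t ≤ 3244 gives t ∈ [2, 30], which is 29 values.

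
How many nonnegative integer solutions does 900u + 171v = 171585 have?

gcd(900, 171) = 9  (900 = 5*171 + 45, 171 = 3*45 + 36, 45 = 1*36 + 9, 36 = 4*9).
Back-substituting, 900*(4) + 171*(-21) = 9.
Scale by 19065: one solution is (76260, -400365). Reduce u mod 19: (13, 935).
General: u = 13 + 19t, v = 935 - 100t.
u ≥ 0 ⇒ t ≥ 0; v ≥ 0 ⇒ t ≤ 9. So t ∈ [0, 9]: 10 solutions.

10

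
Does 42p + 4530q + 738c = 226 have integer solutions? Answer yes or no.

gcd(4530, 42) = 6.
gcd(6, 738) = 6.
6 does not divide 226 (remainder 4), so no integer solutions.

no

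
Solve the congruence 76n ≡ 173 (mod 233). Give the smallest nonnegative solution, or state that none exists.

gcd(233, 76) = 1  (233 = 3×76 + 5, 76 = 15×5 + 1, 5 = 5×1).
1 divides 173, so solutions exist.
Back-substituting, 76×(46) + 233×(-15) = 1.
So 76×(46) ≡ 1 (mod 233); multiply by 173: n ≡ 7958 (mod 233).
Smallest nonnegative: n = 7958 mod 233 = 36.

36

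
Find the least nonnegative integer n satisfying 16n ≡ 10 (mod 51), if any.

gcd(51, 16) = 1  (51 = 3*16 + 3, 16 = 5*3 + 1, 3 = 3*1).
1 divides 10, so solutions exist.
Back-substituting, 16*(16) + 51*(-5) = 1.
So 16*(16) ≡ 1 (mod 51); multiply by 10: n ≡ 160 (mod 51).
Smallest nonnegative: n = 160 mod 51 = 7.

7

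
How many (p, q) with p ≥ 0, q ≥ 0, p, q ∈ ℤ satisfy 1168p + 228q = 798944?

gcd(1168, 228) = 4  (1168 = 5*228 + 28, 228 = 8*28 + 4, 28 = 7*4).
Back-substituting, 1168*(-8) + 228*(41) = 4.
Scale by 199736: one solution is (-1597888, 8189176). Reduce p mod 57: (50, 3248).
General: p = 50 + 57t, q = 3248 - 292t.
p ≥ 0 ⇒ t ≥ 0; q ≥ 0 ⇒ t ≤ 11. So t ∈ [0, 11]: 12 solutions.

12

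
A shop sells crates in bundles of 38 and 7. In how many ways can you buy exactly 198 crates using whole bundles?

Need nonnegative integers with 38j + 7k = 198.
gcd(38, 7) = 1, and 38·(-2) + 7·(11) = 1.
So (j₀, k₀) = (-396, 2178); general j = -396 + 7t, k = 2178 - 38t.
j ≥ 0 ⇒ t ≥ 57; k ≥ 0 ⇒ t ≤ 57. That's 1 value of t.

1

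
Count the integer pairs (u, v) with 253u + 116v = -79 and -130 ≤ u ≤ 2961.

27

gcd(253, 116) = 1  (253 = 2*116 + 21, 116 = 5*21 + 11, 21 = 1*11 + 10, 11 = 1*10 + 1, 10 = 10*1).
Back-substituting, 253*(-11) + 116*(24) = 1.
Scale by -79: particular solution (869, -1896); reduce u mod 116: (57, -125).
General solution: u = 57 + 116t, v = -125 - 253t for integer t.
-130 ≤ 57 + 116t ≤ 2961 gives t ∈ [-1, 25], which is 27 values.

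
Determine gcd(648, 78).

6

gcd(648, 78):
  648 = 8·78 + 24
  78 = 3·24 + 6
  24 = 4·6
so gcd(648, 78) = 6.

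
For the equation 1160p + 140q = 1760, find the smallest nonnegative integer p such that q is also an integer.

gcd(1160, 140):
  1160 = 8·140 + 40
  140 = 3·40 + 20
  40 = 2·20
so gcd(1160, 140) = 20.
20 divides 1760, so solutions exist.
Back-substitute for Bézout coefficients:
  20 = 140 - 3·40
  ... = 1160·(-3) + 140·(25)
Scale by 1760/20 = 88: (p₀, q₀) = (-264, 2200).
General solution: p = -264 + 7t, q = 2200 - 58t for integer t.
p ≥ 0: smallest is -264 mod 7 = 2 (at t = 38), with q = -4.

2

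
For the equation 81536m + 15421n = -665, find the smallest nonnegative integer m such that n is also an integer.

414

gcd(81536, 15421):
  81536 = 5·15421 + 4431
  15421 = 3·4431 + 2128
  4431 = 2·2128 + 175
  2128 = 12·175 + 28
  175 = 6·28 + 7
  28 = 4·7
so gcd(81536, 15421) = 7.
7 divides -665, so solutions exist.
Back-substitute for Bézout coefficients:
  7 = 175 - 6·28
  ... = 81536·(529) + 15421·(-2797)
Scale by -665/7 = -95: (m₀, n₀) = (-50255, 265715).
General solution: m = -50255 + 2203t, n = 265715 - 11648t for integer t.
m ≥ 0: smallest is -50255 mod 2203 = 414 (at t = 23), with n = -2189.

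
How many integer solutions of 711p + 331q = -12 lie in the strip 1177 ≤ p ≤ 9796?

26

gcd(711, 331):
  711 = 2*331 + 49
  331 = 6*49 + 37
  49 = 1*37 + 12
  37 = 3*12 + 1
  12 = 12*1
so gcd(711, 331) = 1.
Back-substitute for Bézout coefficients:
  1 = 37 - 3*12
  ... = 711*(-27) + 331*(58)
Scale by -12: particular solution (324, -696); reduce p mod 331: (324, -696).
General solution: p = 324 + 331t, q = -696 - 711t for integer t.
1177 ≤ 324 + 331t ≤ 9796 gives t ∈ [3, 28], which is 26 values.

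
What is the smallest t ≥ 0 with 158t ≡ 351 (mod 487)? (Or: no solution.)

406

gcd(487, 158):
  487 = 3·158 + 13
  158 = 12·13 + 2
  13 = 6·2 + 1
  2 = 2·1
so gcd(487, 158) = 1.
1 divides 351, so solutions exist.
Back-substitute for Bézout coefficients:
  1 = 13 - 6·2
  ... = 158·(-225) + 487·(73)
So 158·(-225) ≡ 1 (mod 487); multiply by 351: t ≡ -78975 (mod 487).
Smallest nonnegative: t = -78975 mod 487 = 406.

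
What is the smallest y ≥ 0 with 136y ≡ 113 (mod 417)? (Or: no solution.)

194

gcd(417, 136):
  417 = 3*136 + 9
  136 = 15*9 + 1
  9 = 9*1
so gcd(417, 136) = 1.
1 divides 113, so solutions exist.
Back-substitute for Bézout coefficients:
  1 = 136 - 15*9
  ... = 136*(46) + 417*(-15)
So 136*(46) ≡ 1 (mod 417); multiply by 113: y ≡ 5198 (mod 417).
Smallest nonnegative: y = 5198 mod 417 = 194.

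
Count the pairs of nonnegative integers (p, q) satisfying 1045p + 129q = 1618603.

12

gcd(1045, 129) = 1.
By Bézout, 1045×(10) + 129×(-81) = 1.
One solution: (13, 12442).
General: p = 13 + 129t, q = 12442 - 1045t.
p ≥ 0 ⇒ t ≥ 0; q ≥ 0 ⇒ t ≤ 11. So t ∈ [0, 11]: 12 solutions.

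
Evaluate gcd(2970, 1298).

gcd(2970, 1298) = 22  (2970 = 2·1298 + 374, 1298 = 3·374 + 176, 374 = 2·176 + 22, 176 = 8·22).

22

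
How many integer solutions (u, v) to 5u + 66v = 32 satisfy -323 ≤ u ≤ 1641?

30

gcd(66, 5):
  66 = 13·5 + 1
  5 = 5·1
so gcd(66, 5) = 1.
Back-substitute for Bézout coefficients:
  1 = 66 - 13·5
  ... = 5·(-13) + 66·(1)
Scale by 32: particular solution (-416, 32); reduce u mod 66: (46, -3).
General solution: u = 46 + 66t, v = -3 - 5t for integer t.
-323 ≤ 46 + 66t ≤ 1641 gives t ∈ [-5, 24], which is 30 values.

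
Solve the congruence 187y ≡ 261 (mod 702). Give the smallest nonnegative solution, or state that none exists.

99

gcd(702, 187):
  702 = 3×187 + 141
  187 = 1×141 + 46
  141 = 3×46 + 3
  46 = 15×3 + 1
  3 = 3×1
so gcd(702, 187) = 1.
1 divides 261, so solutions exist.
Back-substitute for Bézout coefficients:
  1 = 46 - 15×3
  ... = 187×(229) + 702×(-61)
So 187×(229) ≡ 1 (mod 702); multiply by 261: y ≡ 59769 (mod 702).
Smallest nonnegative: y = 59769 mod 702 = 99.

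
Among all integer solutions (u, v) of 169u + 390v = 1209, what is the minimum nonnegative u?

gcd(390, 169) = 13.
13 divides 1209, so solutions exist.
By Bézout, 169·(7) + 390·(-3) = 13.
Scale by 1209/13 = 93: (u₀, v₀) = (651, -279).
General solution: u = 651 + 30t, v = -279 - 13t for integer t.
u ≥ 0: smallest is 651 mod 30 = 21 (at t = -21), with v = -6.

21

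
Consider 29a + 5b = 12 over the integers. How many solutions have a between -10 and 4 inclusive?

3

gcd(29, 5) = 1  (29 = 5*5 + 4, 5 = 1*4 + 1, 4 = 4*1).
Back-substituting, 29*(-1) + 5*(6) = 1.
Scale by 12: particular solution (-12, 72); reduce a mod 5: (3, -15).
General solution: a = 3 + 5t, b = -15 - 29t for integer t.
-10 ≤ 3 + 5t ≤ 4 gives t ∈ [-2, 0], which is 3 values.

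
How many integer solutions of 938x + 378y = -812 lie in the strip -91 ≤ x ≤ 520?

22

gcd(938, 378):
  938 = 2*378 + 182
  378 = 2*182 + 14
  182 = 13*14
so gcd(938, 378) = 14.
Back-substitute for Bézout coefficients:
  14 = 378 - 2*182
  ... = 938*(-2) + 378*(5)
Scale by -58: particular solution (116, -290); reduce x mod 27: (8, -22).
General solution: x = 8 + 27t, y = -22 - 67t for integer t.
-91 ≤ 8 + 27t ≤ 520 gives t ∈ [-3, 18], which is 22 values.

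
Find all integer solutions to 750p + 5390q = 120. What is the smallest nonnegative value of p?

302

gcd(5390, 750):
  5390 = 7·750 + 140
  750 = 5·140 + 50
  140 = 2·50 + 40
  50 = 1·40 + 10
  40 = 4·10
so gcd(5390, 750) = 10.
10 divides 120, so solutions exist.
Back-substitute for Bézout coefficients:
  10 = 50 - 1·40
  ... = 750·(115) + 5390·(-16)
Scale by 120/10 = 12: (p₀, q₀) = (1380, -192).
General solution: p = 1380 + 539t, q = -192 - 75t for integer t.
p ≥ 0: smallest is 1380 mod 539 = 302 (at t = -2), with q = -42.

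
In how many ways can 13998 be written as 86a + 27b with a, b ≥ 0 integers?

gcd(86, 27) = 1  (86 = 3*27 + 5, 27 = 5*5 + 2, 5 = 2*2 + 1, 2 = 2*1).
Back-substituting, 86*(11) + 27*(-35) = 1.
Scale by 13998: one solution is (153978, -489930). Reduce a mod 27: (24, 442).
General: a = 24 + 27t, b = 442 - 86t.
a ≥ 0 ⇒ t ≥ 0; b ≥ 0 ⇒ t ≤ 5. So t ∈ [0, 5]: 6 solutions.

6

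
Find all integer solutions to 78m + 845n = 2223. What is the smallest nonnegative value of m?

gcd(845, 78):
  845 = 10*78 + 65
  78 = 1*65 + 13
  65 = 5*13
so gcd(845, 78) = 13.
13 divides 2223, so solutions exist.
Back-substitute for Bézout coefficients:
  13 = 78 - 1*65
  ... = 78*(11) + 845*(-1)
Scale by 2223/13 = 171: (m₀, n₀) = (1881, -171).
General solution: m = 1881 + 65t, n = -171 - 6t for integer t.
m ≥ 0: smallest is 1881 mod 65 = 61 (at t = -28), with n = -3.

61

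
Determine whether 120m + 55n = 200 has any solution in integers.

yes

gcd(120, 55) = 5  (120 = 2*55 + 10, 55 = 5*10 + 5, 10 = 2*5).
5 divides 200, so integer solutions exist.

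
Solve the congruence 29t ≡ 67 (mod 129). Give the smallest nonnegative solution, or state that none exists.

29

gcd(129, 29) = 1  (129 = 4·29 + 13, 29 = 2·13 + 3, 13 = 4·3 + 1, 3 = 3·1).
1 divides 67, so solutions exist.
Back-substituting, 29·(-40) + 129·(9) = 1.
So 29·(-40) ≡ 1 (mod 129); multiply by 67: t ≡ -2680 (mod 129).
Smallest nonnegative: t = -2680 mod 129 = 29.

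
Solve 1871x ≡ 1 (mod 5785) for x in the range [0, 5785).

4406

gcd(5785, 1871) = 1.
By Bézout, 1871*(-1379) + 5785*(446) = 1.
So 1871*-1379 ≡ 1 (mod 5785), and -1379 mod 5785 = 4406.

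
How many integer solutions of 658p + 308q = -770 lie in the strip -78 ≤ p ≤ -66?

gcd(658, 308) = 14  (658 = 2×308 + 42, 308 = 7×42 + 14, 42 = 3×14).
Back-substituting, 658×(-7) + 308×(15) = 14.
Scale by -55: particular solution (385, -825); reduce p mod 22: (11, -26).
General solution: p = 11 + 22t, q = -26 - 47t for integer t.
-78 ≤ 11 + 22t ≤ -66 gives t ∈ [-4, -4], which is 1 value.

1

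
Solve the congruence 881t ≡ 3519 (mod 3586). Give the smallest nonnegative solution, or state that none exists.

1913

gcd(3586, 881) = 1.
1 divides 3519, so solutions exist.
By Bézout, 881·(-1099) + 3586·(270) = 1.
So 881·(-1099) ≡ 1 (mod 3586); multiply by 3519: t ≡ -3867381 (mod 3586).
Smallest nonnegative: t = -3867381 mod 3586 = 1913.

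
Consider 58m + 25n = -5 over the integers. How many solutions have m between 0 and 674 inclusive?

gcd(58, 25):
  58 = 2×25 + 8
  25 = 3×8 + 1
  8 = 8×1
so gcd(58, 25) = 1.
Back-substitute for Bézout coefficients:
  1 = 25 - 3×8
  ... = 58×(-3) + 25×(7)
Scale by -5: particular solution (15, -35); reduce m mod 25: (15, -35).
General solution: m = 15 + 25t, n = -35 - 58t for integer t.
0 ≤ 15 + 25t ≤ 674 gives t ∈ [0, 26], which is 27 values.

27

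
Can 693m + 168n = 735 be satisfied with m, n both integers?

yes

gcd(693, 168) = 21.
21 divides 735, so integer solutions exist.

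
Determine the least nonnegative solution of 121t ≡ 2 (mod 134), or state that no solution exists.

72

gcd(134, 121):
  134 = 1·121 + 13
  121 = 9·13 + 4
  13 = 3·4 + 1
  4 = 4·1
so gcd(134, 121) = 1.
1 divides 2, so solutions exist.
Back-substitute for Bézout coefficients:
  1 = 13 - 3·4
  ... = 121·(-31) + 134·(28)
So 121·(-31) ≡ 1 (mod 134); multiply by 2: t ≡ -62 (mod 134).
Smallest nonnegative: t = -62 mod 134 = 72.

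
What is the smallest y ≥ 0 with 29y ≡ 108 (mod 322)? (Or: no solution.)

248

gcd(322, 29) = 1.
1 divides 108, so solutions exist.
By Bézout, 29×(-111) + 322×(10) = 1.
So 29×(-111) ≡ 1 (mod 322); multiply by 108: y ≡ -11988 (mod 322).
Smallest nonnegative: y = -11988 mod 322 = 248.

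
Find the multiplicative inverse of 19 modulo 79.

gcd(79, 19):
  79 = 4×19 + 3
  19 = 6×3 + 1
  3 = 3×1
so gcd(79, 19) = 1.
Back-substitute for Bézout coefficients:
  1 = 19 - 6×3
  ... = 19×(25) + 79×(-6)
So 19×25 ≡ 1 (mod 79), and 25 mod 79 = 25.

25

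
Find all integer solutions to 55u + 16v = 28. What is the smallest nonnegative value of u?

4

gcd(55, 16) = 1.
1 divides 28, so solutions exist.
By Bézout, 55*(7) + 16*(-24) = 1.
Scale by 28/1 = 28: (u₀, v₀) = (196, -672).
General solution: u = 196 + 16t, v = -672 - 55t for integer t.
u ≥ 0: smallest is 196 mod 16 = 4 (at t = -12), with v = -12.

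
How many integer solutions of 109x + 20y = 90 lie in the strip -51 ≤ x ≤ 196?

13

gcd(109, 20):
  109 = 5×20 + 9
  20 = 2×9 + 2
  9 = 4×2 + 1
  2 = 2×1
so gcd(109, 20) = 1.
Back-substitute for Bézout coefficients:
  1 = 9 - 4×2
  ... = 109×(9) + 20×(-49)
Scale by 90: particular solution (810, -4410); reduce x mod 20: (10, -50).
General solution: x = 10 + 20t, y = -50 - 109t for integer t.
-51 ≤ 10 + 20t ≤ 196 gives t ∈ [-3, 9], which is 13 values.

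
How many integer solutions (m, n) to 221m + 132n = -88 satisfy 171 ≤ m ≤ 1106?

gcd(221, 132) = 1  (221 = 1×132 + 89, 132 = 1×89 + 43, 89 = 2×43 + 3, 43 = 14×3 + 1, 3 = 3×1).
Back-substituting, 221×(-43) + 132×(72) = 1.
Scale by -88: particular solution (3784, -6336); reduce m mod 132: (88, -148).
General solution: m = 88 + 132t, n = -148 - 221t for integer t.
171 ≤ 88 + 132t ≤ 1106 gives t ∈ [1, 7], which is 7 values.

7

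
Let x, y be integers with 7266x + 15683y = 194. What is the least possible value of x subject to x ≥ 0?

11595

gcd(15683, 7266) = 1  (15683 = 2*7266 + 1151, 7266 = 6*1151 + 360, 1151 = 3*360 + 71, 360 = 5*71 + 5, 71 = 14*5 + 1, 5 = 5*1).
1 divides 194, so solutions exist.
Back-substituting, 7266*(-3093) + 15683*(1433) = 1.
Scale by 194/1 = 194: (x₀, y₀) = (-600042, 278002).
General solution: x = -600042 + 15683t, y = 278002 - 7266t for integer t.
x ≥ 0: smallest is -600042 mod 15683 = 11595 (at t = 39), with y = -5372.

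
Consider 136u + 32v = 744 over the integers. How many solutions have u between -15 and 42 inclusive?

15

gcd(136, 32) = 8  (136 = 4·32 + 8, 32 = 4·8).
Back-substituting, 136·(1) + 32·(-4) = 8.
Scale by 93: particular solution (93, -372); reduce u mod 4: (1, 19).
General solution: u = 1 + 4t, v = 19 - 17t for integer t.
-15 ≤ 1 + 4t ≤ 42 gives t ∈ [-4, 10], which is 15 values.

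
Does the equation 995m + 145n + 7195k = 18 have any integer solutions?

gcd(995, 145) = 5.
gcd(5, 7195) = 5.
5 does not divide 18 (remainder 3), so no integer solutions.

no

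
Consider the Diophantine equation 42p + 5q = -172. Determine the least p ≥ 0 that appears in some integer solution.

gcd(42, 5) = 1  (42 = 8×5 + 2, 5 = 2×2 + 1, 2 = 2×1).
1 divides -172, so solutions exist.
Back-substituting, 42×(-2) + 5×(17) = 1.
Scale by -172/1 = -172: (p₀, q₀) = (344, -2924).
General solution: p = 344 + 5t, q = -2924 - 42t for integer t.
p ≥ 0: smallest is 344 mod 5 = 4 (at t = -68), with q = -68.

4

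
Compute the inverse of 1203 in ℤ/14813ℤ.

gcd(14813, 1203):
  14813 = 12×1203 + 377
  1203 = 3×377 + 72
  377 = 5×72 + 17
  72 = 4×17 + 4
  17 = 4×4 + 1
  4 = 4×1
so gcd(14813, 1203) = 1.
Back-substitute for Bézout coefficients:
  1 = 17 - 4×4
  ... = 1203×(-3497) + 14813×(284)
So 1203×-3497 ≡ 1 (mod 14813), and -3497 mod 14813 = 11316.

11316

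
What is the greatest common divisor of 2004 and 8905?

gcd(8905, 2004) = 1  (8905 = 4*2004 + 889, 2004 = 2*889 + 226, 889 = 3*226 + 211, 226 = 1*211 + 15, 211 = 14*15 + 1, 15 = 15*1).

1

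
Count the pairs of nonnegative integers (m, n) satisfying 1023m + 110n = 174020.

18

gcd(1023, 110) = 11.
By Bézout, 1023*(-3) + 110*(28) = 11.
One solution: (0, 1582).
General: m = 0 + 10t, n = 1582 - 93t.
m ≥ 0 ⇒ t ≥ 0; n ≥ 0 ⇒ t ≤ 17. So t ∈ [0, 17]: 18 solutions.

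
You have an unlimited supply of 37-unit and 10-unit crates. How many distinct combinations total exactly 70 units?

1

Need nonnegative integers with 37j + 10k = 70.
gcd(37, 10) = 1, and 37·(3) + 10·(-11) = 1.
So (j₀, k₀) = (210, -770); general j = 210 + 10t, k = -770 - 37t.
j ≥ 0 ⇒ t ≥ -21; k ≥ 0 ⇒ t ≤ -21. That's 1 value of t.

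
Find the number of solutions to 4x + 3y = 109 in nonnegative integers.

9

gcd(4, 3) = 1.
By Bézout, 4*(1) + 3*(-1) = 1.
One solution: (1, 35).
General: x = 1 + 3t, y = 35 - 4t.
x ≥ 0 ⇒ t ≥ 0; y ≥ 0 ⇒ t ≤ 8. So t ∈ [0, 8]: 9 solutions.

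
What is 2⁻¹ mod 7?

4

gcd(7, 2):
  7 = 3*2 + 1
  2 = 2*1
so gcd(7, 2) = 1.
Back-substitute for Bézout coefficients:
  1 = 7 - 3*2
  ... = 2*(-3) + 7*(1)
So 2*-3 ≡ 1 (mod 7), and -3 mod 7 = 4.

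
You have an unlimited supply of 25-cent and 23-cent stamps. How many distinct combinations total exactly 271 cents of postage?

Need nonnegative integers with 25j + 23k = 271.
gcd(25, 23) = 1, and 25·(-11) + 23·(12) = 1.
So (j₀, k₀) = (-2981, 3252); general j = -2981 + 23t, k = 3252 - 25t.
j ≥ 0 ⇒ t ≥ 130; k ≥ 0 ⇒ t ≤ 130. That's 1 value of t.

1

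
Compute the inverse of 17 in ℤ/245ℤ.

gcd(245, 17) = 1.
By Bézout, 17×(-72) + 245×(5) = 1.
So 17×-72 ≡ 1 (mod 245), and -72 mod 245 = 173.

173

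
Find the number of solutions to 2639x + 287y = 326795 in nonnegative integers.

gcd(2639, 287) = 7  (2639 = 9*287 + 56, 287 = 5*56 + 7, 56 = 8*7).
Back-substituting, 2639*(-5) + 287*(46) = 7.
Scale by 46685: one solution is (-233425, 2147510). Reduce x mod 41: (29, 872).
General: x = 29 + 41t, y = 872 - 377t.
x ≥ 0 ⇒ t ≥ 0; y ≥ 0 ⇒ t ≤ 2. So t ∈ [0, 2]: 3 solutions.

3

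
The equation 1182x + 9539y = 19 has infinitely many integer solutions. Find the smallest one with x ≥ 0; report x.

gcd(9539, 1182):
  9539 = 8×1182 + 83
  1182 = 14×83 + 20
  83 = 4×20 + 3
  20 = 6×3 + 2
  3 = 1×2 + 1
  2 = 2×1
so gcd(9539, 1182) = 1.
1 divides 19, so solutions exist.
Back-substitute for Bézout coefficients:
  1 = 3 - 1×2
  ... = 1182×(-3333) + 9539×(413)
Scale by 19/1 = 19: (x₀, y₀) = (-63327, 7847).
General solution: x = -63327 + 9539t, y = 7847 - 1182t for integer t.
x ≥ 0: smallest is -63327 mod 9539 = 3446 (at t = 7), with y = -427.

3446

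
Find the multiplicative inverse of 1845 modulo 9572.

8441

gcd(9572, 1845):
  9572 = 5×1845 + 347
  1845 = 5×347 + 110
  347 = 3×110 + 17
  110 = 6×17 + 8
  17 = 2×8 + 1
  8 = 8×1
so gcd(9572, 1845) = 1.
Back-substitute for Bézout coefficients:
  1 = 17 - 2×8
  ... = 1845×(-1131) + 9572×(218)
So 1845×-1131 ≡ 1 (mod 9572), and -1131 mod 9572 = 8441.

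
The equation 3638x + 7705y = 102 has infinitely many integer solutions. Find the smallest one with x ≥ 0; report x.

7489

gcd(7705, 3638):
  7705 = 2*3638 + 429
  3638 = 8*429 + 206
  429 = 2*206 + 17
  206 = 12*17 + 2
  17 = 8*2 + 1
  2 = 2*1
so gcd(7705, 3638) = 1.
1 divides 102, so solutions exist.
Back-substitute for Bézout coefficients:
  1 = 17 - 8*2
  ... = 3638*(-3628) + 7705*(1713)
Scale by 102/1 = 102: (x₀, y₀) = (-370056, 174726).
General solution: x = -370056 + 7705t, y = 174726 - 3638t for integer t.
x ≥ 0: smallest is -370056 mod 7705 = 7489 (at t = 49), with y = -3536.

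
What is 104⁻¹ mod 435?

gcd(435, 104) = 1  (435 = 4·104 + 19, 104 = 5·19 + 9, 19 = 2·9 + 1, 9 = 9·1).
Back-substituting, 104·(-46) + 435·(11) = 1.
So 104·-46 ≡ 1 (mod 435), and -46 mod 435 = 389.

389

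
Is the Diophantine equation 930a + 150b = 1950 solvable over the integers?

gcd(930, 150) = 30  (930 = 6×150 + 30, 150 = 5×30).
30 divides 1950, so integer solutions exist.

yes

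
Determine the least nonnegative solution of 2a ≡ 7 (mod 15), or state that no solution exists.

gcd(15, 2):
  15 = 7×2 + 1
  2 = 2×1
so gcd(15, 2) = 1.
1 divides 7, so solutions exist.
Back-substitute for Bézout coefficients:
  1 = 15 - 7×2
  ... = 2×(-7) + 15×(1)
So 2×(-7) ≡ 1 (mod 15); multiply by 7: a ≡ -49 (mod 15).
Smallest nonnegative: a = -49 mod 15 = 11.

11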